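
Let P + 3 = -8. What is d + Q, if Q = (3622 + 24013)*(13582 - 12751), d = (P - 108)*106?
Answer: 22952071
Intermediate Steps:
P = -11 (P = -3 - 8 = -11)
d = -12614 (d = (-11 - 108)*106 = -119*106 = -12614)
Q = 22964685 (Q = 27635*831 = 22964685)
d + Q = -12614 + 22964685 = 22952071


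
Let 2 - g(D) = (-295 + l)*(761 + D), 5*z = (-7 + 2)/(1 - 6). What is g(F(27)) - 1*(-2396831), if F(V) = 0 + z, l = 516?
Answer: 11143039/5 ≈ 2.2286e+6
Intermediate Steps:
z = ⅕ (z = ((-7 + 2)/(1 - 6))/5 = (-5/(-5))/5 = (-5*(-⅕))/5 = (⅕)*1 = ⅕ ≈ 0.20000)
F(V) = ⅕ (F(V) = 0 + ⅕ = ⅕)
g(D) = -168179 - 221*D (g(D) = 2 - (-295 + 516)*(761 + D) = 2 - 221*(761 + D) = 2 - (168181 + 221*D) = 2 + (-168181 - 221*D) = -168179 - 221*D)
g(F(27)) - 1*(-2396831) = (-168179 - 221*⅕) - 1*(-2396831) = (-168179 - 221/5) + 2396831 = -841116/5 + 2396831 = 11143039/5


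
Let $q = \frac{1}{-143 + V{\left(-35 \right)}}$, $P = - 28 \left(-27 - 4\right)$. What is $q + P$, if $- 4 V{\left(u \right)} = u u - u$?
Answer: $\frac{397543}{458} \approx 868.0$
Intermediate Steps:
$V{\left(u \right)} = - \frac{u^{2}}{4} + \frac{u}{4}$ ($V{\left(u \right)} = - \frac{u u - u}{4} = - \frac{u^{2} - u}{4} = - \frac{u^{2}}{4} + \frac{u}{4}$)
$P = 868$ ($P = \left(-28\right) \left(-31\right) = 868$)
$q = - \frac{1}{458}$ ($q = \frac{1}{-143 + \frac{1}{4} \left(-35\right) \left(1 - -35\right)} = \frac{1}{-143 + \frac{1}{4} \left(-35\right) \left(1 + 35\right)} = \frac{1}{-143 + \frac{1}{4} \left(-35\right) 36} = \frac{1}{-143 - 315} = \frac{1}{-458} = - \frac{1}{458} \approx -0.0021834$)
$q + P = - \frac{1}{458} + 868 = \frac{397543}{458}$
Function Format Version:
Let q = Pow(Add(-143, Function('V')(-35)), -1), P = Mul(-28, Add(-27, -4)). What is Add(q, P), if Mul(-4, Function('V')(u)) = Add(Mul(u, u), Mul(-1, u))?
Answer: Rational(397543, 458) ≈ 868.00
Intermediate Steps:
Function('V')(u) = Add(Mul(Rational(-1, 4), Pow(u, 2)), Mul(Rational(1, 4), u)) (Function('V')(u) = Mul(Rational(-1, 4), Add(Mul(u, u), Mul(-1, u))) = Mul(Rational(-1, 4), Add(Pow(u, 2), Mul(-1, u))) = Add(Mul(Rational(-1, 4), Pow(u, 2)), Mul(Rational(1, 4), u)))
P = 868 (P = Mul(-28, -31) = 868)
q = Rational(-1, 458) (q = Pow(Add(-143, Mul(Rational(1, 4), -35, Add(1, Mul(-1, -35)))), -1) = Pow(Add(-143, Mul(Rational(1, 4), -35, Add(1, 35))), -1) = Pow(Add(-143, Mul(Rational(1, 4), -35, 36)), -1) = Pow(Add(-143, -315), -1) = Pow(-458, -1) = Rational(-1, 458) ≈ -0.0021834)
Add(q, P) = Add(Rational(-1, 458), 868) = Rational(397543, 458)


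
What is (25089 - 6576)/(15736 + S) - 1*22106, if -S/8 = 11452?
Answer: -1677421793/75880 ≈ -22106.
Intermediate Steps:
S = -91616 (S = -8*11452 = -91616)
(25089 - 6576)/(15736 + S) - 1*22106 = (25089 - 6576)/(15736 - 91616) - 1*22106 = 18513/(-75880) - 22106 = 18513*(-1/75880) - 22106 = -18513/75880 - 22106 = -1677421793/75880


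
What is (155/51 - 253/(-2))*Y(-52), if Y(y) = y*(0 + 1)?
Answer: -343538/51 ≈ -6736.0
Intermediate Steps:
Y(y) = y (Y(y) = y*1 = y)
(155/51 - 253/(-2))*Y(-52) = (155/51 - 253/(-2))*(-52) = (155*(1/51) - 253*(-1/2))*(-52) = (155/51 + 253/2)*(-52) = (13213/102)*(-52) = -343538/51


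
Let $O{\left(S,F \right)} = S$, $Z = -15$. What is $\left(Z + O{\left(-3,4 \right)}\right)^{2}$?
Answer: $324$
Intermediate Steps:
$\left(Z + O{\left(-3,4 \right)}\right)^{2} = \left(-15 - 3\right)^{2} = \left(-18\right)^{2} = 324$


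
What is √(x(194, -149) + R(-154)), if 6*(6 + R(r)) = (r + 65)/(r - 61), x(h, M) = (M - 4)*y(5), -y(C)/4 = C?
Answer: √5082276210/1290 ≈ 55.264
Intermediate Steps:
y(C) = -4*C
x(h, M) = 80 - 20*M (x(h, M) = (M - 4)*(-4*5) = (-4 + M)*(-20) = 80 - 20*M)
R(r) = -6 + (65 + r)/(6*(-61 + r)) (R(r) = -6 + ((r + 65)/(r - 61))/6 = -6 + ((65 + r)/(-61 + r))/6 = -6 + (65 + r)/(6*(-61 + r)))
√(x(194, -149) + R(-154)) = √((80 - 20*(-149)) + 7*(323 - 5*(-154))/(6*(-61 - 154))) = √((80 + 2980) + (7/6)*(323 + 770)/(-215)) = √(3060 + (7/6)*(-1/215)*1093) = √(3060 - 7651/1290) = √(3939749/1290) = √5082276210/1290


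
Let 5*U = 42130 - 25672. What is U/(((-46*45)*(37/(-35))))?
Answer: 19201/12765 ≈ 1.5042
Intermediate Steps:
U = 16458/5 (U = (42130 - 25672)/5 = (⅕)*16458 = 16458/5 ≈ 3291.6)
U/(((-46*45)*(37/(-35)))) = 16458/(5*(((-46*45)*(37/(-35))))) = 16458/(5*((-76590*(-1)/35))) = 16458/(5*((-2070*(-37/35)))) = 16458/(5*(15318/7)) = (16458/5)*(7/15318) = 19201/12765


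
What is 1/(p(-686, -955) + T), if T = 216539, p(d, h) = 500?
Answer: 1/217039 ≈ 4.6075e-6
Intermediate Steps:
1/(p(-686, -955) + T) = 1/(500 + 216539) = 1/217039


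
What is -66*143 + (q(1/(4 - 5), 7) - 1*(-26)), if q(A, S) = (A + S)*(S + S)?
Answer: -9328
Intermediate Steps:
q(A, S) = 2*S*(A + S) (q(A, S) = (A + S)*(2*S) = 2*S*(A + S))
-66*143 + (q(1/(4 - 5), 7) - 1*(-26)) = -66*143 + (2*7*(1/(4 - 5) + 7) - 1*(-26)) = -9438 + (2*7*(1/(-1) + 7) + 26) = -9438 + (2*7*(-1 + 7) + 26) = -9438 + (2*7*6 + 26) = -9438 + (84 + 26) = -9438 + 110 = -9328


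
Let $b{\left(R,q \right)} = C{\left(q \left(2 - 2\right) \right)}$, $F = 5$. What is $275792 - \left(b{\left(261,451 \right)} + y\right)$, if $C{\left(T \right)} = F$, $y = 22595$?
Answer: $253192$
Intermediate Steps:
$C{\left(T \right)} = 5$
$b{\left(R,q \right)} = 5$
$275792 - \left(b{\left(261,451 \right)} + y\right) = 275792 - \left(5 + 22595\right) = 275792 - 22600 = 253192$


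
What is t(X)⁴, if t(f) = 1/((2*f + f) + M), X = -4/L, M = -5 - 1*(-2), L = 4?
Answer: 1/1296 ≈ 0.00077160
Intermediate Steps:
M = -3 (M = -5 + 2 = -3)
X = -1 (X = -4/4 = -4*¼ = -1)
t(f) = 1/(-3 + 3*f) (t(f) = 1/((2*f + f) - 3) = 1/(3*f - 3) = 1/(-3 + 3*f))
t(X)⁴ = (1/(3*(-1 - 1)))⁴ = ((⅓)/(-2))⁴ = ((⅓)*(-½))⁴ = (-⅙)⁴ = 1/1296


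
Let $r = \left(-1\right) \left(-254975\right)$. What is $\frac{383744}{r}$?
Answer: $\frac{383744}{254975} \approx 1.505$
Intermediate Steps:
$r = 254975$
$\frac{383744}{r} = \frac{383744}{254975}$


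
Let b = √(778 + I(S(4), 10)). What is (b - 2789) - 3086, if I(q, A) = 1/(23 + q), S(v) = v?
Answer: -5875 + √63021/9 ≈ -5847.1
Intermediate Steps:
b = √63021/9 (b = √(778 + 1/(23 + 4)) = √(778 + 1/27) = √(21007/27) = √63021/9 ≈ 27.893)
(b - 2789) - 3086 = (√63021/9 - 2789) - 3086 = (-2789 + √63021/9) - 3086 = -5875 + √63021/9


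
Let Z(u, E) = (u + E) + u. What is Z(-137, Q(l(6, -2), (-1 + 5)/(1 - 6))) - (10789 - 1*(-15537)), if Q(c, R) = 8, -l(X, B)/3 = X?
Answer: -26592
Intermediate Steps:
l(X, B) = -3*X
Z(u, E) = E + 2*u (Z(u, E) = (E + u) + u = E + 2*u)
Z(-137, Q(l(6, -2), (-1 + 5)/(1 - 6))) - (10789 - 1*(-15537)) = (8 + 2*(-137)) - (10789 - 1*(-15537)) = (8 - 274) - (10789 + 15537) = -266 - 1*26326 = -266 - 26326 = -26592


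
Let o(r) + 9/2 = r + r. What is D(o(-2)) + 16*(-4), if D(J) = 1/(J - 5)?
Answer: -1730/27 ≈ -64.074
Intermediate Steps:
o(r) = -9/2 + 2*r (o(r) = -9/2 + (r + r) = -9/2 + 2*r)
D(J) = 1/(-5 + J)
D(o(-2)) + 16*(-4) = 1/(-5 + (-9/2 + 2*(-2))) + 16*(-4) = 1/(-5 + (-9/2 - 4)) - 64 = 1/(-5 - 17/2) - 64 = 1/(-27/2) - 64 = -2/27 - 64 = -1730/27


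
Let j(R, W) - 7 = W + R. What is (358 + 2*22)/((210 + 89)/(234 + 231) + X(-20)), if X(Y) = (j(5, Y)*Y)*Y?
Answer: -186930/1487701 ≈ -0.12565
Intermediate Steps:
j(R, W) = 7 + R + W (j(R, W) = 7 + (W + R) = 7 + (R + W) = 7 + R + W)
X(Y) = Y²*(12 + Y) (X(Y) = ((7 + 5 + Y)*Y)*Y = ((12 + Y)*Y)*Y = (Y*(12 + Y))*Y = Y²*(12 + Y))
(358 + 2*22)/((210 + 89)/(234 + 231) + X(-20)) = (358 + 2*22)/((210 + 89)/(234 + 231) + (-20)²*(12 - 20)) = (358 + 44)/(299/465 + 400*(-8)) = 402/(299*(1/465) - 3200) = 402/(299/465 - 3200) = 402/(-1487701/465) = 402*(-465/1487701) = -186930/1487701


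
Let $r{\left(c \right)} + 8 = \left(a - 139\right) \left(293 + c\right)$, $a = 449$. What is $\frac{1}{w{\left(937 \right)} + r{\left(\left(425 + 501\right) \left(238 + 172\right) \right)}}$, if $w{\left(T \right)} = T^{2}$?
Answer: $\frac{1}{118663391} \approx 8.4272 \cdot 10^{-9}$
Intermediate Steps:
$r{\left(c \right)} = 90822 + 310 c$ ($r{\left(c \right)} = -8 + \left(449 - 139\right) \left(293 + c\right) = -8 + 310 \left(293 + c\right) = -8 + \left(90830 + 310 c\right) = 90822 + 310 c$)
$\frac{1}{w{\left(937 \right)} + r{\left(\left(425 + 501\right) \left(238 + 172\right) \right)}} = \frac{1}{937^{2} + \left(90822 + 310 \left(425 + 501\right) \left(238 + 172\right)\right)} = \frac{1}{877969 + \left(90822 + 310 \cdot 926 \cdot 410\right)} = \frac{1}{877969 + \left(90822 + 310 \cdot 379660\right)} = \frac{1}{877969 + \left(90822 + 117694600\right)} = \frac{1}{877969 + 117785422} = \frac{1}{118663391}$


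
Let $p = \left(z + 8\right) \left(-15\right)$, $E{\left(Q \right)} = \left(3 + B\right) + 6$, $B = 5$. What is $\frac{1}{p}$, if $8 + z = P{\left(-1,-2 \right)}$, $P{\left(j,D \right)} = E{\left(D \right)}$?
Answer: $- \frac{1}{210} \approx -0.0047619$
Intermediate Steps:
$E{\left(Q \right)} = 14$ ($E{\left(Q \right)} = \left(3 + 5\right) + 6 = 8 + 6 = 14$)
$P{\left(j,D \right)} = 14$
$z = 6$ ($z = -8 + 14 = 6$)
$p = -210$ ($p = \left(6 + 8\right) \left(-15\right) = 14 \left(-15\right) = -210$)
$\frac{1}{p} = \frac{1}{-210} = - \frac{1}{210}$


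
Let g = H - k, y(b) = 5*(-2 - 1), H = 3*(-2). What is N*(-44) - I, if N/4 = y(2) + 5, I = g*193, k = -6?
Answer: 1760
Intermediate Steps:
H = -6
y(b) = -15 (y(b) = 5*(-3) = -15)
g = 0 (g = -6 - 1*(-6) = -6 + 6 = 0)
I = 0 (I = 0*193 = 0)
N = -40 (N = 4*(-15 + 5) = 4*(-10) = -40)
N*(-44) - I = -40*(-44) - 1*0 = 1760 + 0 = 1760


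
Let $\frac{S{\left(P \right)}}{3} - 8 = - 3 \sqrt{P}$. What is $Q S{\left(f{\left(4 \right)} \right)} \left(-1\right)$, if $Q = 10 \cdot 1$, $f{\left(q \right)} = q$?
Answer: $-60$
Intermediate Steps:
$S{\left(P \right)} = 24 - 9 \sqrt{P}$ ($S{\left(P \right)} = 24 + 3 \left(- 3 \sqrt{P}\right) = 24 - 9 \sqrt{P}$)
$Q = 10$
$Q S{\left(f{\left(4 \right)} \right)} \left(-1\right) = 10 \left(24 - 9 \sqrt{4}\right) \left(-1\right) = 10 \left(24 - 18\right) \left(-1\right) = 10 \cdot 6 \left(-1\right) = 60 \left(-1\right) = -60$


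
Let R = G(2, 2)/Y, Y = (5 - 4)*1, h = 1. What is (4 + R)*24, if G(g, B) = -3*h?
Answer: 24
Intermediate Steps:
G(g, B) = -3 (G(g, B) = -3*1 = -3)
Y = 1 (Y = 1*1 = 1)
R = -3 (R = -3/1 = -3*1 = -3)
(4 + R)*24 = (4 - 3)*24 = 1*24 = 24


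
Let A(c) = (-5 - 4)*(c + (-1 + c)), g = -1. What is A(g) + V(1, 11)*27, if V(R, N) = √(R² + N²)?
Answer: 27 + 27*√122 ≈ 325.22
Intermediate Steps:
V(R, N) = √(N² + R²)
A(c) = 9 - 18*c (A(c) = -9*(-1 + 2*c) = 9 - 18*c)
A(g) + V(1, 11)*27 = (9 - 18*(-1)) + √(11² + 1²)*27 = (9 + 18) + √(121 + 1)*27 = 27 + √122*27 = 27 + 27*√122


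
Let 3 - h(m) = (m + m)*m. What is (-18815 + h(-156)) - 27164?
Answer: -94648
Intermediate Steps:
h(m) = 3 - 2*m² (h(m) = 3 - (m + m)*m = 3 - 2*m*m = 3 - 2*m²)
(-18815 + h(-156)) - 27164 = (-18815 + (3 - 2*(-156)²)) - 27164 = (-18815 + (3 - 2*24336)) - 27164 = (-18815 + (3 - 48672)) - 27164 = (-18815 - 48669) - 27164 = -67484 - 27164 = -94648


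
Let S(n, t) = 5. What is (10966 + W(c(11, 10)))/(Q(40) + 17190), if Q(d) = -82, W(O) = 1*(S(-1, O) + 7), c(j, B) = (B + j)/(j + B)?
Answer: 5489/8554 ≈ 0.64169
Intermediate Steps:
c(j, B) = 1 (c(j, B) = (B + j)/(B + j) = 1)
W(O) = 12 (W(O) = 1*(5 + 7) = 1*12 = 12)
(10966 + W(c(11, 10)))/(Q(40) + 17190) = (10966 + 12)/(-82 + 17190) = 10978/17108 = 10978*(1/17108) = 5489/8554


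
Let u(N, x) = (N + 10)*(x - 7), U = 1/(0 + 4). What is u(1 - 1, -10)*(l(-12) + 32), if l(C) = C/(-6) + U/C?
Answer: -138635/24 ≈ -5776.5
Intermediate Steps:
U = 1/4 ≈ 0.25000
u(N, x) = (-7 + x)*(10 + N) (u(N, x) = (10 + N)*(-7 + x) = (-7 + x)*(10 + N))
l(C) = -C/6 + 1/(4*C) (l(C) = C/(-6) + 1/(4*C) = C*(-1/6) + 1/(4*C) = -C/6 + 1/(4*C))
u(1 - 1, -10)*(l(-12) + 32) = (-70 - 7*(1 - 1) + 10*(-10) + (1 - 1)*(-10))*((-1/6*(-12) + (1/4)/(-12)) + 32) = (-70 - 7*0 - 100 + 0*(-10))*((2 + (1/4)*(-1/12)) + 32) = (-70 + 0 - 100 + 0)*((2 - 1/48) + 32) = -170*(95/48 + 32) = -170*1631/48 = -138635/24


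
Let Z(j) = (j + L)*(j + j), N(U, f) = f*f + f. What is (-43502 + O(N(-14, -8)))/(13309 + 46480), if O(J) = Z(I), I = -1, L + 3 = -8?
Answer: -43478/59789 ≈ -0.72719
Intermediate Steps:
L = -11 (L = -3 - 8 = -11)
N(U, f) = f + f**2 (N(U, f) = f**2 + f = f + f**2)
Z(j) = 2*j*(-11 + j) (Z(j) = (j - 11)*(j + j) = (-11 + j)*(2*j) = 2*j*(-11 + j))
O(J) = 24 (O(J) = 2*(-1)*(-11 - 1) = 2*(-1)*(-12) = 24)
(-43502 + O(N(-14, -8)))/(13309 + 46480) = (-43502 + 24)/(13309 + 46480) = -43478/59789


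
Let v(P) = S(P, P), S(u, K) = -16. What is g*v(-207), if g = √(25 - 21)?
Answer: -32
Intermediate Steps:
g = 2 (g = √4 = 2)
v(P) = -16
g*v(-207) = 2*(-16) = -32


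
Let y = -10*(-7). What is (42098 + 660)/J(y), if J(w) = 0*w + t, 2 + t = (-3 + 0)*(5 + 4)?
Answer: -42758/29 ≈ -1474.4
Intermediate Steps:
y = 70
t = -29 (t = -2 + (-3 + 0)*(5 + 4) = -2 - 3*9 = -2 - 27 = -29)
J(w) = -29 (J(w) = 0*w - 29 = 0 - 29 = -29)
(42098 + 660)/J(y) = (42098 + 660)/(-29) = 42758*(-1/29) = -42758/29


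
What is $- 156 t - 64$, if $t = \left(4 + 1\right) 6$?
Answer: $-4744$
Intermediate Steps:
$t = 30$ ($t = 5 \cdot 6 = 30$)
$- 156 t - 64 = \left(-156\right) 30 - 64 = -4680 - 64 = -4744$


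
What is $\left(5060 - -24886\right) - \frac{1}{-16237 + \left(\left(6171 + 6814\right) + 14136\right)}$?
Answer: $\frac{325932263}{10884} \approx 29946.0$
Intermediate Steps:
$\left(5060 - -24886\right) - \frac{1}{-16237 + \left(\left(6171 + 6814\right) + 14136\right)} = \left(5060 + 24886\right) - \frac{1}{-16237 + \left(12985 + 14136\right)} = 29946 - \frac{1}{-16237 + 27121} = 29946 - \frac{1}{10884} = \frac{325932263}{10884}$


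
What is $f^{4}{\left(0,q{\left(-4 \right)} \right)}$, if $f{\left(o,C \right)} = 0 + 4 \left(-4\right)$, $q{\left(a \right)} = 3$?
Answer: $65536$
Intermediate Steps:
$f{\left(o,C \right)} = -16$ ($f{\left(o,C \right)} = 0 - 16 = -16$)
$f^{4}{\left(0,q{\left(-4 \right)} \right)} = \left(-16\right)^{4} = 65536$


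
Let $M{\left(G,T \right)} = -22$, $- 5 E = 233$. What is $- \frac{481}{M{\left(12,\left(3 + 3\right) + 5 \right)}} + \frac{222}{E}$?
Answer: $\frac{87653}{5126} \approx 17.1$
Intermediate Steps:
$E = - \frac{233}{5}$ ($E = \left(- \frac{1}{5}\right) 233 = - \frac{233}{5} \approx -46.6$)
$- \frac{481}{M{\left(12,\left(3 + 3\right) + 5 \right)}} + \frac{222}{E} = - \frac{481}{-22} + \frac{222}{- \frac{233}{5}} = \left(-481\right) \left(- \frac{1}{22}\right) + 222 \left(- \frac{5}{233}\right) = \frac{481}{22} - \frac{1110}{233} = \frac{87653}{5126}$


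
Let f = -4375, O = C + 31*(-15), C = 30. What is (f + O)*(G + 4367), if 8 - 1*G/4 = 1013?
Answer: -1669070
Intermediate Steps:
O = -435 (O = 30 + 31*(-15) = 30 - 465 = -435)
G = -4020 (G = 32 - 4*1013 = 32 - 4052 = -4020)
(f + O)*(G + 4367) = (-4375 - 435)*(-4020 + 4367) = -4810*347 = -1669070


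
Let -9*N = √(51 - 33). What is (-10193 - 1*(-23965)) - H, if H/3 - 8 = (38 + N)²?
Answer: 28246/3 + 76*√2 ≈ 9522.8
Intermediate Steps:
N = -√2/3 (N = -√(51 - 33)/9 = -√2/3 ≈ -0.47140)
H = 24 + 3*(38 - √2/3)² ≈ 4249.2
(-10193 - 1*(-23965)) - H = (-10193 - 1*(-23965)) - (13070/3 - 76*√2) = (-10193 + 23965) + (-13070/3 + 76*√2) = 13772 + (-13070/3 + 76*√2) = 28246/3 + 76*√2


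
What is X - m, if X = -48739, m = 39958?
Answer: -88697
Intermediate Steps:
X - m = -48739 - 1*39958 = -48739 - 39958 = -88697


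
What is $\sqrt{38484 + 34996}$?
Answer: $2 \sqrt{18370} \approx 271.07$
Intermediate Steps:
$\sqrt{38484 + 34996} = \sqrt{73480} = 2 \sqrt{18370}$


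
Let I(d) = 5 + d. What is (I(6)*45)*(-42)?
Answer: -20790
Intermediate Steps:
(I(6)*45)*(-42) = ((5 + 6)*45)*(-42) = (11*45)*(-42) = 495*(-42) = -20790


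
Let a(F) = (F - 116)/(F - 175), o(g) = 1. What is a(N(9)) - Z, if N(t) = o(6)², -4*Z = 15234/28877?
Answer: 1991767/2512299 ≈ 0.79281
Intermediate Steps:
Z = -7617/57754 (Z = -7617/(2*28877) = -¼*15234/28877 = -7617/57754 ≈ -0.13189)
N(t) = 1 (N(t) = 1² = 1)
a(F) = (-116 + F)/(-175 + F)
a(N(9)) - Z = (-116 + 1)/(-175 + 1) - 1*(-7617/57754) = -115/(-174) + 7617/57754 = -1/174*(-115) + 7617/57754 = 115/174 + 7617/57754 = 1991767/2512299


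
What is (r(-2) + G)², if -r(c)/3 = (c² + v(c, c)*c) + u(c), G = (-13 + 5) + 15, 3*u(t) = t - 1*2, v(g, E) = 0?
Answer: 1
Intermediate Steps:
u(t) = -⅔ + t/3 (u(t) = (t - 1*2)/3 = (t - 2)/3 = (-2 + t)/3 = -⅔ + t/3)
G = 7 (G = -8 + 15 = 7)
r(c) = 2 - c - 3*c² (r(c) = -3*((c² + 0*c) + (-⅔ + c/3)) = -3*((c² + 0) + (-⅔ + c/3)) = -3*(c² + (-⅔ + c/3)) = -3*(-⅔ + c² + c/3) = 2 - c - 3*c²)
(r(-2) + G)² = ((2 - 1*(-2) - 3*(-2)²) + 7)² = ((2 + 2 - 3*4) + 7)² = ((2 + 2 - 12) + 7)² = (-8 + 7)² = (-1)² = 1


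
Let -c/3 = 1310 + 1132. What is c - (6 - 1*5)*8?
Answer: -7334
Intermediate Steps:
c = -7326 (c = -3*(1310 + 1132) = -3*2442 = -7326)
c - (6 - 1*5)*8 = -7326 - (6 - 1*5)*8 = -7326 - (6 - 5)*8 = -7326 - 8 = -7334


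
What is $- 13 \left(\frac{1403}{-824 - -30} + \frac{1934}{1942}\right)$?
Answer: $\frac{7728695}{770974} \approx 10.025$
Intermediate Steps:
$- 13 \left(\frac{1403}{-824 - -30} + \frac{1934}{1942}\right) = - 13 \left(\frac{1403}{-824 + 30} + 1934 \cdot \frac{1}{1942}\right) = - 13 \left(\frac{1403}{-794} + \frac{967}{971}\right) = - 13 \left(1403 \left(- \frac{1}{794}\right) + \frac{967}{971}\right) = - 13 \left(- \frac{1403}{794} + \frac{967}{971}\right) = \left(-13\right) \left(- \frac{594515}{770974}\right) = \frac{7728695}{770974}$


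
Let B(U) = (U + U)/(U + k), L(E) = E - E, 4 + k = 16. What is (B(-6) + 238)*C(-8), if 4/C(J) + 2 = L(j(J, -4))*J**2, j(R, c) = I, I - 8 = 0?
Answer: -472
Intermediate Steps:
k = 12 (k = -4 + 16 = 12)
I = 8 (I = 8 + 0 = 8)
j(R, c) = 8
L(E) = 0
B(U) = 2*U/(12 + U) (B(U) = (U + U)/(U + 12) = (2*U)/(12 + U) = 2*U/(12 + U))
C(J) = -2 (C(J) = 4/(-2 + 0*J**2) = 4/(-2 + 0) = 4/(-2) = 4*(-1/2) = -2)
(B(-6) + 238)*C(-8) = (2*(-6)/(12 - 6) + 238)*(-2) = (2*(-6)/6 + 238)*(-2) = (2*(-6)*(1/6) + 238)*(-2) = (-2 + 238)*(-2) = 236*(-2) = -472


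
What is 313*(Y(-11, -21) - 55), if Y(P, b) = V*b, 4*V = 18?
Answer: -93587/2 ≈ -46794.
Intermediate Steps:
V = 9/2 (V = (¼)*18 = 9/2 ≈ 4.5000)
Y(P, b) = 9*b/2
313*(Y(-11, -21) - 55) = 313*((9/2)*(-21) - 55) = 313*(-189/2 - 55) = 313*(-299/2) = -93587/2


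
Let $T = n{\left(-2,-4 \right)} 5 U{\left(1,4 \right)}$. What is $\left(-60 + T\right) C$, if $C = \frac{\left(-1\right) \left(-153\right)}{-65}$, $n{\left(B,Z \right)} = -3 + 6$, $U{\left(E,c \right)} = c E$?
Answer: $0$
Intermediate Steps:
$U{\left(E,c \right)} = E c$
$n{\left(B,Z \right)} = 3$
$T = 60$ ($T = 3 \cdot 5 \cdot 1 \cdot 4 = 15 \cdot 4 = 60$)
$C = - \frac{153}{65}$ ($C = 153 \left(- \frac{1}{65}\right) = - \frac{153}{65} \approx -2.3538$)
$\left(-60 + T\right) C = \left(-60 + 60\right) \left(- \frac{153}{65}\right) = 0 \left(- \frac{153}{65}\right) = 0$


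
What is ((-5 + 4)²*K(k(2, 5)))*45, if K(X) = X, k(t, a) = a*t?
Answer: 450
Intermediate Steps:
((-5 + 4)²*K(k(2, 5)))*45 = ((-5 + 4)²*(5*2))*45 = ((-1)²*10)*45 = (1*10)*45 = 10*45 = 450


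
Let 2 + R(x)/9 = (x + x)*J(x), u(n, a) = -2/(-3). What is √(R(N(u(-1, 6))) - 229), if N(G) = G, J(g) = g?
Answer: I*√239 ≈ 15.46*I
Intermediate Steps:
u(n, a) = ⅔ (u(n, a) = -2*(-⅓) = ⅔)
R(x) = -18 + 18*x² (R(x) = -18 + 9*((x + x)*x) = -18 + 9*((2*x)*x) = -18 + 9*(2*x²) = -18 + 18*x²)
√(R(N(u(-1, 6))) - 229) = √((-18 + 18*(⅔)²) - 229) = √((-18 + 18*(4/9)) - 229) = √((-18 + 8) - 229) = √(-10 - 229) = √(-239) = I*√239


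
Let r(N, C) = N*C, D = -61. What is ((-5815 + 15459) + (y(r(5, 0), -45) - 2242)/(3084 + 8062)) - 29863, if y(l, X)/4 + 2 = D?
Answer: -112681734/5573 ≈ -20219.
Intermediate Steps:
r(N, C) = C*N
y(l, X) = -252 (y(l, X) = -8 + 4*(-61) = -8 - 244 = -252)
((-5815 + 15459) + (y(r(5, 0), -45) - 2242)/(3084 + 8062)) - 29863 = ((-5815 + 15459) + (-252 - 2242)/(3084 + 8062)) - 29863 = (9644 - 2494/11146) - 29863 = (9644 - 2494*1/11146) - 29863 = (9644 - 1247/5573) - 29863 = 53744765/5573 - 29863 = -112681734/5573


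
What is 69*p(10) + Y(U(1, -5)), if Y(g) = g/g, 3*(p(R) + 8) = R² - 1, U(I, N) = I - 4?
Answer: 1726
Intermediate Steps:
U(I, N) = -4 + I
p(R) = -25/3 + R²/3 (p(R) = -8 + (R² - 1)/3 = -8 + (-1 + R²)/3 = -8 + (-⅓ + R²/3) = -25/3 + R²/3)
Y(g) = 1
69*p(10) + Y(U(1, -5)) = 69*(-25/3 + (⅓)*10²) + 1 = 69*(-25/3 + (⅓)*100) + 1 = 69*(-25/3 + 100/3) + 1 = 69*25 + 1 = 1725 + 1 = 1726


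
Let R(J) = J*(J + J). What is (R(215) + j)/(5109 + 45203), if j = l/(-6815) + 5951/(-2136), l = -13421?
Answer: 1345767969191/732383734080 ≈ 1.8375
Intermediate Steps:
j = -11888809/14556840 (j = -13421/(-6815) + 5951/(-2136) = -13421*(-1/6815) + 5951*(-1/2136) = 13421/6815 - 5951/2136 = -11888809/14556840 ≈ -0.81672)
R(J) = 2*J² (R(J) = J*(2*J) = 2*J²)
(R(215) + j)/(5109 + 45203) = (2*215² - 11888809/14556840)/(5109 + 45203) = (2*46225 - 11888809/14556840)/50312 = (92450 - 11888809/14556840)*(1/50312) = (1345767969191/14556840)*(1/50312) = 1345767969191/732383734080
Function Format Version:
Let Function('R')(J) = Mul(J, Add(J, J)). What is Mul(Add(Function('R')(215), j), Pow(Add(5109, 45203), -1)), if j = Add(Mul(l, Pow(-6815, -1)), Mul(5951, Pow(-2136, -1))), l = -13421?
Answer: Rational(1345767969191, 732383734080) ≈ 1.8375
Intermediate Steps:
j = Rational(-11888809, 14556840) (j = Add(Mul(-13421, Pow(-6815, -1)), Mul(5951, Pow(-2136, -1))) = Add(Mul(-13421, Rational(-1, 6815)), Mul(5951, Rational(-1, 2136))) = Add(Rational(13421, 6815), Rational(-5951, 2136)) = Rational(-11888809, 14556840) ≈ -0.81672)
Function('R')(J) = Mul(2, Pow(J, 2)) (Function('R')(J) = Mul(J, Mul(2, J)) = Mul(2, Pow(J, 2)))
Mul(Add(Function('R')(215), j), Pow(Add(5109, 45203), -1)) = Mul(Add(Mul(2, Pow(215, 2)), Rational(-11888809, 14556840)), Pow(Add(5109, 45203), -1)) = Mul(Add(Mul(2, 46225), Rational(-11888809, 14556840)), Pow(50312, -1)) = Mul(Add(92450, Rational(-11888809, 14556840)), Rational(1, 50312)) = Mul(Rational(1345767969191, 14556840), Rational(1, 50312)) = Rational(1345767969191, 732383734080)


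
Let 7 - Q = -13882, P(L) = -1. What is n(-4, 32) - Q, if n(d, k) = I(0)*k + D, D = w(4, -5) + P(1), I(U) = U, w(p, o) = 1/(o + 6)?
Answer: -13889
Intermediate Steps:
w(p, o) = 1/(6 + o)
Q = 13889 (Q = 7 - 1*(-13882) = 7 + 13882 = 13889)
D = 0 (D = 1/(6 - 5) - 1 = 1/1 - 1 = 1 - 1 = 0)
n(d, k) = 0 (n(d, k) = 0*k + 0 = 0 + 0 = 0)
n(-4, 32) - Q = 0 - 1*13889 = 0 - 13889 = -13889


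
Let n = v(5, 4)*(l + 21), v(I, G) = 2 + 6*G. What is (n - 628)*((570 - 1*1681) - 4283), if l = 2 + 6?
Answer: -679644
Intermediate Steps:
l = 8
n = 754 (n = (2 + 6*4)*(8 + 21) = (2 + 24)*29 = 26*29 = 754)
(n - 628)*((570 - 1*1681) - 4283) = (754 - 628)*((570 - 1*1681) - 4283) = 126*((570 - 1681) - 4283) = 126*(-1111 - 4283) = 126*(-5394) = -679644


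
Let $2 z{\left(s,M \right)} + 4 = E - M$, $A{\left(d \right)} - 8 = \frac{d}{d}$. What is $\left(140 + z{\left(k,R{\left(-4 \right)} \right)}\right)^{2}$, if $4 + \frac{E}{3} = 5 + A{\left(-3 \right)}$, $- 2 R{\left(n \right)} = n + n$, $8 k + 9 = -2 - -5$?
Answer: $22801$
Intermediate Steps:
$A{\left(d \right)} = 9$ ($A{\left(d \right)} = 8 + \frac{d}{d} = 8 + 1 = 9$)
$k = - \frac{3}{4}$ ($k = - \frac{9}{8} + \frac{-2 - -5}{8} = - \frac{9}{8} + \frac{-2 + 5}{8} = - \frac{9}{8} + \frac{1}{8} \cdot 3 = - \frac{9}{8} + \frac{3}{8} = - \frac{3}{4} \approx -0.75$)
$R{\left(n \right)} = - n$ ($R{\left(n \right)} = - \frac{n + n}{2} = - \frac{2 n}{2} = - n$)
$E = 30$ ($E = -12 + 3 \left(5 + 9\right) = -12 + 3 \cdot 14 = -12 + 42 = 30$)
$z{\left(s,M \right)} = 13 - \frac{M}{2}$ ($z{\left(s,M \right)} = -2 + \frac{30 - M}{2} = -2 - \left(-15 + \frac{M}{2}\right) = 13 - \frac{M}{2}$)
$\left(140 + z{\left(k,R{\left(-4 \right)} \right)}\right)^{2} = \left(140 + \left(13 - \frac{\left(-1\right) \left(-4\right)}{2}\right)\right)^{2} = \left(140 + \left(13 - 2\right)\right)^{2} = \left(140 + 11\right)^{2} = 151^{2} = 22801$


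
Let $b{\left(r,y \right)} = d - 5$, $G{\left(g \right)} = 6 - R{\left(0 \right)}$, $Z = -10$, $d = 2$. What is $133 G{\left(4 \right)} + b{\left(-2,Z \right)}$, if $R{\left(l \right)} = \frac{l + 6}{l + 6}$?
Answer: $662$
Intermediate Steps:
$R{\left(l \right)} = 1$ ($R{\left(l \right)} = \frac{6 + l}{6 + l} = 1$)
$G{\left(g \right)} = 5$ ($G{\left(g \right)} = 6 - 1 = 5$)
$b{\left(r,y \right)} = -3$ ($b{\left(r,y \right)} = 2 - 5 = -3$)
$133 G{\left(4 \right)} + b{\left(-2,Z \right)} = 133 \cdot 5 - 3 = 665 - 3 = 662$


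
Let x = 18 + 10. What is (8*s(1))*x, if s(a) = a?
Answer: 224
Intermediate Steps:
x = 28
(8*s(1))*x = (8*1)*28 = 8*28 = 224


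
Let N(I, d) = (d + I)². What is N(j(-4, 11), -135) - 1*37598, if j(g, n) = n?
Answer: -22222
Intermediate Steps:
N(I, d) = (I + d)²
N(j(-4, 11), -135) - 1*37598 = (11 - 135)² - 1*37598 = (-124)² - 37598 = 15376 - 37598 = -22222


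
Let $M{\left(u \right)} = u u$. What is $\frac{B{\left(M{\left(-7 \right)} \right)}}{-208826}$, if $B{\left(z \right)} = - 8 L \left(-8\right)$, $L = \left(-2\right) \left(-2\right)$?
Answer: $- \frac{128}{104413} \approx -0.0012259$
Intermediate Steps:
$L = 4$
$M{\left(u \right)} = u^{2}$
$B{\left(z \right)} = 256$ ($B{\left(z \right)} = \left(-8\right) 4 \left(-8\right) = \left(-32\right) \left(-8\right) = 256$)
$\frac{B{\left(M{\left(-7 \right)} \right)}}{-208826} = \frac{256}{-208826} = 256 \left(- \frac{1}{208826}\right) = - \frac{128}{104413}$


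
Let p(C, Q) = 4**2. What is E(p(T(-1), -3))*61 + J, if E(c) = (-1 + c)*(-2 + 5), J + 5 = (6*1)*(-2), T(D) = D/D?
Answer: 2728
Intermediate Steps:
T(D) = 1
p(C, Q) = 16
J = -17 (J = -5 + (6*1)*(-2) = -5 + 6*(-2) = -5 - 12 = -17)
E(c) = -3 + 3*c (E(c) = (-1 + c)*3 = -3 + 3*c)
E(p(T(-1), -3))*61 + J = (-3 + 3*16)*61 - 17 = (-3 + 48)*61 - 17 = 45*61 - 17 = 2745 - 17 = 2728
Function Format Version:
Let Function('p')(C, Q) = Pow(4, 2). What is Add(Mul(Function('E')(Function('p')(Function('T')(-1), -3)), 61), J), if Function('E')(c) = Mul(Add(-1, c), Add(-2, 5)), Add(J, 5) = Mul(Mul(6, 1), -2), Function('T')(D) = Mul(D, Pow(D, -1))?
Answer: 2728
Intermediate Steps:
Function('T')(D) = 1
Function('p')(C, Q) = 16
J = -17 (J = Add(-5, Mul(Mul(6, 1), -2)) = Add(-5, Mul(6, -2)) = Add(-5, -12) = -17)
Function('E')(c) = Add(-3, Mul(3, c)) (Function('E')(c) = Mul(Add(-1, c), 3) = Add(-3, Mul(3, c)))
Add(Mul(Function('E')(Function('p')(Function('T')(-1), -3)), 61), J) = Add(Mul(Add(-3, Mul(3, 16)), 61), -17) = Add(Mul(Add(-3, 48), 61), -17) = Add(Mul(45, 61), -17) = Add(2745, -17) = 2728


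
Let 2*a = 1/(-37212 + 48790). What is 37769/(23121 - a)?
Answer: 874578964/535389875 ≈ 1.6335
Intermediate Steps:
a = 1/23156 (a = 1/(2*(-37212 + 48790)) = (1/2)/11578 = (1/2)*(1/11578) = 1/23156 ≈ 4.3185e-5)
37769/(23121 - a) = 37769/(23121 - 1*1/23156) = 37769/(23121 - 1/23156) = 37769/(535389875/23156) = 37769*(23156/535389875) = 874578964/535389875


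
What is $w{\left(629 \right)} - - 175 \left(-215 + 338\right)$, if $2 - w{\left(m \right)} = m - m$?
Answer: $21527$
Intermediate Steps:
$w{\left(m \right)} = 2$ ($w{\left(m \right)} = 2 - \left(m - m\right) = 2 - 0 = 2 + 0 = 2$)
$w{\left(629 \right)} - - 175 \left(-215 + 338\right) = 2 - - 175 \left(-215 + 338\right) = 2 - \left(-175\right) 123 = 2 - -21525 = 2 + 21525 = 21527$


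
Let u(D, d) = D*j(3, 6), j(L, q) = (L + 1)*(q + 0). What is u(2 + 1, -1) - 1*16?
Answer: 56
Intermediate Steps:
j(L, q) = q*(1 + L) (j(L, q) = (1 + L)*q = q*(1 + L))
u(D, d) = 24*D (u(D, d) = D*(6*(1 + 3)) = D*(6*4) = D*24 = 24*D)
u(2 + 1, -1) - 1*16 = 24*(2 + 1) - 1*16 = 24*3 - 16 = 72 - 16 = 56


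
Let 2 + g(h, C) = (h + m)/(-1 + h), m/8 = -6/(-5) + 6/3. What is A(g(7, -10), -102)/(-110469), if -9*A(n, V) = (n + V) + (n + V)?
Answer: -2957/14913315 ≈ -0.00019828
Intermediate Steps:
m = 128/5 (m = 8*(-6/(-5) + 6/3) = 8*(-6*(-1/5) + 6*(1/3)) = 8*(6/5 + 2) = 8*(16/5) = 128/5 ≈ 25.600)
g(h, C) = -2 + (128/5 + h)/(-1 + h) (g(h, C) = -2 + (h + 128/5)/(-1 + h) = -2 + (128/5 + h)/(-1 + h))
A(n, V) = -2*V/9 - 2*n/9 (A(n, V) = -((n + V) + (n + V))/9 = -((V + n) + (V + n))/9 = -(2*V + 2*n)/9 = -2*V/9 - 2*n/9)
A(g(7, -10), -102)/(-110469) = (-2/9*(-102) - 2*(138/5 - 1*7)/(9*(-1 + 7)))/(-110469) = (68/3 - 2*(138/5 - 7)/(9*6))*(-1/110469) = (68/3 - 103/(27*5))*(-1/110469) = (68/3 - 2/9*103/30)*(-1/110469) = (68/3 - 103/135)*(-1/110469) = (2957/135)*(-1/110469) = -2957/14913315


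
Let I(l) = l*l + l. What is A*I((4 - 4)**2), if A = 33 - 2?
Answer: 0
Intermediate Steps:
I(l) = l + l**2 (I(l) = l**2 + l = l + l**2)
A = 31
A*I((4 - 4)**2) = 31*((4 - 4)**2*(1 + (4 - 4)**2)) = 31*(0**2*(1 + 0**2)) = 31*(0*(1 + 0)) = 31*(0*1) = 31*0 = 0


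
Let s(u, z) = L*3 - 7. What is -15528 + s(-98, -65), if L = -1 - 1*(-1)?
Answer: -15535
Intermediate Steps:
L = 0 (L = -1 + 1 = 0)
s(u, z) = -7 (s(u, z) = 0*3 - 7 = 0 - 7 = -7)
-15528 + s(-98, -65) = -15528 - 7 = -15535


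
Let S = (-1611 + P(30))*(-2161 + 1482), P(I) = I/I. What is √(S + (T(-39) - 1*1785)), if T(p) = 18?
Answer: √1091423 ≈ 1044.7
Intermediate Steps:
P(I) = 1
S = 1093190 (S = (-1611 + 1)*(-2161 + 1482) = -1610*(-679) = 1093190)
√(S + (T(-39) - 1*1785)) = √(1093190 + (18 - 1*1785)) = √(1093190 + (18 - 1785)) = √(1093190 - 1767) = √1091423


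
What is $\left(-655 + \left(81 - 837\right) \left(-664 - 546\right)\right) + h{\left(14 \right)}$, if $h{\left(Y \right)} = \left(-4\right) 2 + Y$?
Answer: $914111$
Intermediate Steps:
$h{\left(Y \right)} = -8 + Y$
$\left(-655 + \left(81 - 837\right) \left(-664 - 546\right)\right) + h{\left(14 \right)} = \left(-655 + \left(81 - 837\right) \left(-664 - 546\right)\right) + \left(-8 + 14\right) = \left(-655 - -914760\right) + 6 = \left(-655 + 914760\right) + 6 = 914105 + 6 = 914111$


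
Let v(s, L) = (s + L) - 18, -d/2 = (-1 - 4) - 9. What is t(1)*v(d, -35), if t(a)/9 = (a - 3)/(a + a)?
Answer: 225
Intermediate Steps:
d = 28 (d = -2*((-1 - 4) - 9) = -2*(-5 - 9) = -2*(-14) = 28)
t(a) = 9*(-3 + a)/(2*a) (t(a) = 9*((a - 3)/(a + a)) = 9*((-3 + a)/((2*a))) = 9*((-3 + a)*(1/(2*a))) = 9*((-3 + a)/(2*a)) = 9*(-3 + a)/(2*a))
v(s, L) = -18 + L + s (v(s, L) = (L + s) - 18 = -18 + L + s)
t(1)*v(d, -35) = ((9/2)*(-3 + 1)/1)*(-18 - 35 + 28) = ((9/2)*1*(-2))*(-25) = -9*(-25) = 225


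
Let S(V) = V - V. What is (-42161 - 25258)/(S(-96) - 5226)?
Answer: 22473/1742 ≈ 12.901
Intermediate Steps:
S(V) = 0
(-42161 - 25258)/(S(-96) - 5226) = (-42161 - 25258)/(0 - 5226) = -67419/(-5226) = -67419*(-1/5226) = 22473/1742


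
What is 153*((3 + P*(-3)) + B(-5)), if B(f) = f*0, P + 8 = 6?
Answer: 1377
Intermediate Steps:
P = -2 (P = -8 + 6 = -2)
B(f) = 0
153*((3 + P*(-3)) + B(-5)) = 153*((3 - 2*(-3)) + 0) = 153*((3 + 6) + 0) = 153*(9 + 0) = 153*9 = 1377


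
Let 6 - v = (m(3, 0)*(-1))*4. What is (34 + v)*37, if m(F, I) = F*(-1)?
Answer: 1036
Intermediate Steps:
m(F, I) = -F
v = -6 (v = 6 - -1*3*(-1)*4 = 6 - (-3*(-1))*4 = 6 - 3*4 = 6 - 1*12 = 6 - 12 = -6)
(34 + v)*37 = (34 - 6)*37 = 28*37 = 1036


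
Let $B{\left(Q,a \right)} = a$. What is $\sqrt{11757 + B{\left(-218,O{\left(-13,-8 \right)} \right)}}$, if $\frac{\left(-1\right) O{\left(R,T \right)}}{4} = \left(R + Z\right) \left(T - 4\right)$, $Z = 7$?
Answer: $\sqrt{11469} \approx 107.09$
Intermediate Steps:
$O{\left(R,T \right)} = - 4 \left(-4 + T\right) \left(7 + R\right)$ ($O{\left(R,T \right)} = - 4 \left(R + 7\right) \left(T - 4\right) = - 4 \left(7 + R\right) \left(-4 + T\right) = - 4 \left(-4 + T\right) \left(7 + R\right)$)
$\sqrt{11757 + B{\left(-218,O{\left(-13,-8 \right)} \right)}} = \sqrt{11757 + \left(112 - -224 + 16 \left(-13\right) - \left(-52\right) \left(-8\right)\right)} = \sqrt{11757 + \left(112 + 224 - 208 - 416\right)} = \sqrt{11757 - 288} = \sqrt{11469}$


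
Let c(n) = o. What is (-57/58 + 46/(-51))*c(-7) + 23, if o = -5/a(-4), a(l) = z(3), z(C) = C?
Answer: 231977/8874 ≈ 26.141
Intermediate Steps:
a(l) = 3
o = -5/3 ≈ -1.6667
c(n) = -5/3
(-57/58 + 46/(-51))*c(-7) + 23 = (-57/58 + 46/(-51))*(-5/3) + 23 = (-57*1/58 + 46*(-1/51))*(-5/3) + 23 = (-57/58 - 46/51)*(-5/3) + 23 = -5575/2958*(-5/3) + 23 = 27875/8874 + 23 = 231977/8874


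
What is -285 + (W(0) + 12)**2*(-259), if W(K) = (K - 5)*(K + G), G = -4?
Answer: -265501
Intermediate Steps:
W(K) = (-5 + K)*(-4 + K) (W(K) = (K - 5)*(K - 4) = (-5 + K)*(-4 + K))
-285 + (W(0) + 12)**2*(-259) = -285 + ((20 + 0**2 - 9*0) + 12)**2*(-259) = -285 + ((20 + 0 + 0) + 12)**2*(-259) = -285 + (20 + 12)**2*(-259) = -285 + 32**2*(-259) = -285 + 1024*(-259) = -285 - 265216 = -265501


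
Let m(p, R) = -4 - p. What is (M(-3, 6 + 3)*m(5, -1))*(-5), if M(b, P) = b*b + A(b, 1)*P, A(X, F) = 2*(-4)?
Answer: -2835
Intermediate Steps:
A(X, F) = -8
M(b, P) = b² - 8*P (M(b, P) = b*b - 8*P = b² - 8*P)
(M(-3, 6 + 3)*m(5, -1))*(-5) = (((-3)² - 8*(6 + 3))*(-4 - 1*5))*(-5) = ((9 - 8*9)*(-4 - 5))*(-5) = ((9 - 72)*(-9))*(-5) = -63*(-9)*(-5) = 567*(-5) = -2835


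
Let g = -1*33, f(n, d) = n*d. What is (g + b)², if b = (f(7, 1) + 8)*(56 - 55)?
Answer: 324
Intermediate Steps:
f(n, d) = d*n
b = 15 (b = (1*7 + 8)*(56 - 55) = (7 + 8)*1 = 15*1 = 15)
g = -33
(g + b)² = (-33 + 15)² = (-18)² = 324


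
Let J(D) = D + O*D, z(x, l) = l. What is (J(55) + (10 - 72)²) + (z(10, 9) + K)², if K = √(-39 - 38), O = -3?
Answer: 3738 + 18*I*√77 ≈ 3738.0 + 157.95*I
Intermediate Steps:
K = I*√77 (K = √(-77) = I*√77 ≈ 8.775*I)
J(D) = -2*D (J(D) = D - 3*D = -2*D)
(J(55) + (10 - 72)²) + (z(10, 9) + K)² = (-2*55 + (10 - 72)²) + (9 + I*√77)² = (-110 + (-62)²) + (9 + I*√77)² = (-110 + 3844) + (9 + I*√77)² = 3734 + (9 + I*√77)²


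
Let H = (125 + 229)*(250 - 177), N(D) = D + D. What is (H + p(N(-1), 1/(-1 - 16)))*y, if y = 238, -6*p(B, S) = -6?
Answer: 6150634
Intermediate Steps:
N(D) = 2*D
p(B, S) = 1 (p(B, S) = -1/6*(-6) = 1)
H = 25842 (H = 354*73 = 25842)
(H + p(N(-1), 1/(-1 - 16)))*y = (25842 + 1)*238 = 25843*238 = 6150634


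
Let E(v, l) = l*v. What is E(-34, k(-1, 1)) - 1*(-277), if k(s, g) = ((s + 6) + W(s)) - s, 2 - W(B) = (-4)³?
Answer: -2171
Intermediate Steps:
W(B) = 66 (W(B) = 2 - 1*(-4)³ = 2 - 1*(-64) = 2 + 64 = 66)
k(s, g) = 72 (k(s, g) = ((s + 6) + 66) - s = ((6 + s) + 66) - s = (72 + s) - s = 72)
E(-34, k(-1, 1)) - 1*(-277) = 72*(-34) - 1*(-277) = -2448 + 277 = -2171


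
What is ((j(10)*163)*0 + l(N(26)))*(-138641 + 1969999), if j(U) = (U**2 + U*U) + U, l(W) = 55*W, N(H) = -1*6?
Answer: -604348140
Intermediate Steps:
N(H) = -6
j(U) = U + 2*U**2 (j(U) = (U**2 + U**2) + U = 2*U**2 + U = U + 2*U**2)
((j(10)*163)*0 + l(N(26)))*(-138641 + 1969999) = (((10*(1 + 2*10))*163)*0 + 55*(-6))*(-138641 + 1969999) = (((10*(1 + 20))*163)*0 - 330)*1831358 = (((10*21)*163)*0 - 330)*1831358 = ((210*163)*0 - 330)*1831358 = (34230*0 - 330)*1831358 = (0 - 330)*1831358 = -330*1831358 = -604348140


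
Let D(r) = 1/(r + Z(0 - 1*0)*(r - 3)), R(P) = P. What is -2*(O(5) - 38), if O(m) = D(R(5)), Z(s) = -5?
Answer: 382/5 ≈ 76.400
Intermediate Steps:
D(r) = 1/(15 - 4*r) (D(r) = 1/(r - 5*(r - 3)) = 1/(r - 5*(-3 + r)) = 1/(r + (15 - 5*r)) = 1/(15 - 4*r))
O(m) = -1/5 (O(m) = 1/(15 - 4*5) = 1/(15 - 20) = 1/(-5) = -1/5)
-2*(O(5) - 38) = -2*(-1/5 - 38) = -2*(-191/5) = 382/5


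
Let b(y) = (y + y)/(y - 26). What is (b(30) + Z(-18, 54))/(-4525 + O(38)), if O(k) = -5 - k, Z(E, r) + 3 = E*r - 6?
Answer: 483/2284 ≈ 0.21147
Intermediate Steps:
Z(E, r) = -9 + E*r (Z(E, r) = -3 + (E*r - 6) = -3 + (-6 + E*r) = -9 + E*r)
b(y) = 2*y/(-26 + y) (b(y) = (2*y)/(-26 + y) = 2*y/(-26 + y))
(b(30) + Z(-18, 54))/(-4525 + O(38)) = (2*30/(-26 + 30) + (-9 - 18*54))/(-4525 + (-5 - 1*38)) = (2*30/4 + (-9 - 972))/(-4525 + (-5 - 38)) = (2*30*(1/4) - 981)/(-4525 - 43) = (15 - 981)/(-4568) = -966*(-1/4568) = 483/2284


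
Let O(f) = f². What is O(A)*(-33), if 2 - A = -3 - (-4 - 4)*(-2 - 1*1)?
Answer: -27753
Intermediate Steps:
A = 29 (A = 2 - (-3 - (-4 - 4)*(-2 - 1*1)) = 2 - (-3 - (-8)*(-2 - 1)) = 2 - (-3 - (-8)*(-3)) = 2 - (-3 - 1*24) = 2 - (-3 - 24) = 2 - 1*(-27) = 2 + 27 = 29)
O(A)*(-33) = 29²*(-33) = 841*(-33) = -27753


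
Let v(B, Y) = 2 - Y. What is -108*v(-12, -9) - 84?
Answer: -1272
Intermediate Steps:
-108*v(-12, -9) - 84 = -108*(2 - 1*(-9)) - 84 = -108*(2 + 9) - 84 = -108*11 - 84 = -1188 - 84 = -1272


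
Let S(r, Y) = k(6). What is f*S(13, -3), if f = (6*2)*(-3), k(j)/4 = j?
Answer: -864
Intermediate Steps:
k(j) = 4*j
S(r, Y) = 24 (S(r, Y) = 4*6 = 24)
f = -36 (f = 12*(-3) = -36)
f*S(13, -3) = -36*24 = -864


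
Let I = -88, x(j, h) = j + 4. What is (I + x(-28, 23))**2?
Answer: 12544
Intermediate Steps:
x(j, h) = 4 + j
(I + x(-28, 23))**2 = (-88 + (4 - 28))**2 = (-88 - 24)**2 = (-112)**2 = 12544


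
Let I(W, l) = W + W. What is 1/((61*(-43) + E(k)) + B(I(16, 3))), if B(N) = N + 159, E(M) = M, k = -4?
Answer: -1/2436 ≈ -0.00041051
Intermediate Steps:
I(W, l) = 2*W
B(N) = 159 + N
1/((61*(-43) + E(k)) + B(I(16, 3))) = 1/((61*(-43) - 4) + (159 + 2*16)) = 1/((-2623 - 4) + (159 + 32)) = 1/(-2627 + 191) = 1/(-2436) = -1/2436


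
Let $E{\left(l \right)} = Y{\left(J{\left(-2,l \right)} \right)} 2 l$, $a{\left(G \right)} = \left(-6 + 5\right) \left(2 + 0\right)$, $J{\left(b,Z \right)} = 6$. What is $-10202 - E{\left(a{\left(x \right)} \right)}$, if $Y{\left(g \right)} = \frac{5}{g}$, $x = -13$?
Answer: $- \frac{30596}{3} \approx -10199.0$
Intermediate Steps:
$a{\left(G \right)} = -2$ ($a{\left(G \right)} = \left(-1\right) 2 = -2$)
$E{\left(l \right)} = \frac{5 l}{3}$ ($E{\left(l \right)} = \frac{5}{6} \cdot 2 l = \frac{5 l}{3}$)
$-10202 - E{\left(a{\left(x \right)} \right)} = -10202 - \frac{5}{3} \left(-2\right) = -10202 - - \frac{10}{3} = -10202 + \frac{10}{3} = - \frac{30596}{3}$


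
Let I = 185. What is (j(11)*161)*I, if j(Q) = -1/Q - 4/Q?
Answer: -148925/11 ≈ -13539.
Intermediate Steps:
j(Q) = -5/Q
(j(11)*161)*I = (-5/11*161)*185 = (-5*1/11*161)*185 = -5/11*161*185 = -805/11*185 = -148925/11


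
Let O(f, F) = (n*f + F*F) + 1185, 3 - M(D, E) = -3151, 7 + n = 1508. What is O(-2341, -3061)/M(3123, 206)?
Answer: 5857065/3154 ≈ 1857.0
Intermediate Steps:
n = 1501 (n = -7 + 1508 = 1501)
M(D, E) = 3154 (M(D, E) = 3 - 1*(-3151) = 3 + 3151 = 3154)
O(f, F) = 1185 + F**2 + 1501*f (O(f, F) = (1501*f + F*F) + 1185 = (1501*f + F**2) + 1185 = (F**2 + 1501*f) + 1185 = 1185 + F**2 + 1501*f)
O(-2341, -3061)/M(3123, 206) = (1185 + (-3061)**2 + 1501*(-2341))/3154 = (1185 + 9369721 - 3513841)*(1/3154) = 5857065*(1/3154) = 5857065/3154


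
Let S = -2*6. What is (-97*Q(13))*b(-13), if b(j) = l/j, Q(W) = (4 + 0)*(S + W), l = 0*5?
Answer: 0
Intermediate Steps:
l = 0
S = -12
Q(W) = -48 + 4*W (Q(W) = (4 + 0)*(-12 + W) = 4*(-12 + W) = -48 + 4*W)
b(j) = 0 (b(j) = 0/j = 0)
(-97*Q(13))*b(-13) = -97*(-48 + 4*13)*0 = -97*(-48 + 52)*0 = -97*4*0 = -388*0 = 0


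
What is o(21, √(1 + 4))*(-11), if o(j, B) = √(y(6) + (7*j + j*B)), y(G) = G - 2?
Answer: -11*√(151 + 21*√5) ≈ -154.77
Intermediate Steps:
y(G) = -2 + G
o(j, B) = √(4 + 7*j + B*j) (o(j, B) = √((-2 + 6) + (7*j + j*B)) = √(4 + (7*j + B*j)) = √(4 + 7*j + B*j))
o(21, √(1 + 4))*(-11) = √(4 + 7*21 + √(1 + 4)*21)*(-11) = √(4 + 147 + √5*21)*(-11) = √(4 + 147 + 21*√5)*(-11) = √(151 + 21*√5)*(-11) = -11*√(151 + 21*√5)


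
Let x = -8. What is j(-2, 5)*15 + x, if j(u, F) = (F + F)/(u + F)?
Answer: 42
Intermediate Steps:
j(u, F) = 2*F/(F + u) (j(u, F) = (2*F)/(F + u) = 2*F/(F + u))
j(-2, 5)*15 + x = (2*5/(5 - 2))*15 - 8 = (2*5/3)*15 - 8 = (2*5*(⅓))*15 - 8 = (10/3)*15 - 8 = 50 - 8 = 42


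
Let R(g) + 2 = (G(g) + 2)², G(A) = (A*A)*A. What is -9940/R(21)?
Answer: -9940/85803167 ≈ -0.00011585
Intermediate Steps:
G(A) = A³ (G(A) = A²*A = A³)
R(g) = -2 + (2 + g³)² (R(g) = -2 + (g³ + 2)² = -2 + (2 + g³)²)
-9940/R(21) = -9940/(-2 + (2 + 21³)²) = -9940/(-2 + (2 + 9261)²) = -9940/(-2 + 9263²) = -9940/(-2 + 85803169) = -9940/85803167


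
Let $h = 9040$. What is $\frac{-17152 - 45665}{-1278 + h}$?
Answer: $- \frac{62817}{7762} \approx -8.0929$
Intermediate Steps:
$\frac{-17152 - 45665}{-1278 + h} = \frac{-17152 - 45665}{-1278 + 9040} = - \frac{62817}{7762}$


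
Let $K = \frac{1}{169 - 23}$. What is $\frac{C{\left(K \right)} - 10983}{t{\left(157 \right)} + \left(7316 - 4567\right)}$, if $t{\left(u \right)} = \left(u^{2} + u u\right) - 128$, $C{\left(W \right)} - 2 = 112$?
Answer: $- \frac{10869}{51919} \approx -0.20935$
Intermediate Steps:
$K = \frac{1}{146} \approx 0.0068493$
$C{\left(W \right)} = 114$ ($C{\left(W \right)} = 2 + 112 = 114$)
$t{\left(u \right)} = -128 + 2 u^{2}$ ($t{\left(u \right)} = \left(u^{2} + u^{2}\right) - 128 = 2 u^{2} - 128 = -128 + 2 u^{2}$)
$\frac{C{\left(K \right)} - 10983}{t{\left(157 \right)} + \left(7316 - 4567\right)} = \frac{114 - 10983}{\left(-128 + 2 \cdot 157^{2}\right) + \left(7316 - 4567\right)} = - \frac{10869}{\left(-128 + 2 \cdot 24649\right) + \left(7316 - 4567\right)} = - \frac{10869}{\left(-128 + 49298\right) + 2749} = - \frac{10869}{49170 + 2749} = - \frac{10869}{51919}$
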